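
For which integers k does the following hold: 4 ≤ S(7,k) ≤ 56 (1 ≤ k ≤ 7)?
6

S(7,1)=1; S(7,2)=63; S(7,3)=301; S(7,4)=350; S(7,5)=140; S(7,6)=21; S(7,7)=1. So valid k = 6.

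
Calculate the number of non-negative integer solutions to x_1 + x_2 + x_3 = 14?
120

Reasoning: C(14+3-1, 3-1) = 120.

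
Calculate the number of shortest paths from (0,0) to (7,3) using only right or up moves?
120

Explanation: Choose 7 rights from 10 moves: C(10,7) = 120.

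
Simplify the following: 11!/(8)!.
This equals 11×10×9 = 990.

Answer: 990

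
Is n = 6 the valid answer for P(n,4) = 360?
Yes

P(6,4) = 6·5·4·3 = 360, which equals 360.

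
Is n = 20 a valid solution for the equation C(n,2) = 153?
No

Explanation: C(20,2) = 20·19/2! = 380/2 = 190, which does not equal 153.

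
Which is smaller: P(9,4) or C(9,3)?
C(9,3)

Reasoning: P(9,4)=3,024, C(9,3)=84.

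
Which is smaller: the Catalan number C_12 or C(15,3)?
C(15,3)

Working:
C_12 = C(24,12)/(12+1) = 2,704,156/13 = 208,012; C(15,3) = 455.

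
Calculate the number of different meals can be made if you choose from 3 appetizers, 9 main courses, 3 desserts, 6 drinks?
486

Working:
By the multiplication principle: 3 × 9 × 3 × 6 = 486.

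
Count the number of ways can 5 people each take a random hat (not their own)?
44

Solution: Using D(n) = (n-1)[D(n-1) + D(n-2)]:
D(5) = (5-1) × [D(4) + D(3)]
      = 4 × [9 + 2]
      = 4 × 11
      = 44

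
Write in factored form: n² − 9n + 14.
Seek roots whose sum is 9 and product is 14: (2, 7). So n² − 9n + 14 = (n − 2)(n − 7).

Answer: (n − 2)(n − 7)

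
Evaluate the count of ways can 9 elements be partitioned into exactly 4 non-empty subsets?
7,770

Reasoning: This equals S(9,4), the Stirling number of the 2nd kind.
Using the Stirling recurrence: S(n,k) = k·S(n-1,k) + S(n-1,k-1)
S(9,4) = 4·S(8,4) + S(8,3)
         = 4·1701 + 966
         = 6804 + 966
         = 7,770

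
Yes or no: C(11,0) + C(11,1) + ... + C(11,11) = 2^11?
Yes

Reasoning: Binomial theorem with x = y = 1: Σ C(11,i) = (1+1)^11 = 2^11 = 2,048. The statement holds.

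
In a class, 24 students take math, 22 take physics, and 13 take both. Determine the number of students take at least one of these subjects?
33

Reasoning: |A∪B| = |A|+|B|-|A∩B| = 24+22-13 = 33.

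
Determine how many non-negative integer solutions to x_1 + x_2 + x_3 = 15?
C(15+3-1, 3-1) = 136.

Answer: 136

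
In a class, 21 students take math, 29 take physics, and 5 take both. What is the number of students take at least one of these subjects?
45

Explanation: |A∪B| = |A|+|B|-|A∩B| = 21+29-5 = 45.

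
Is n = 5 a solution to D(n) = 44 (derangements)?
Yes

Solution: D(5) = (5-1)·[D(4) + D(3)] = 4·[9 + 2] = 44, which equals 44.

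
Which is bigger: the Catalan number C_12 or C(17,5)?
C_12

Solution: C_12 = C(24,12)/(12+1) = 2,704,156/13 = 208,012; C(17,5) = 6,188.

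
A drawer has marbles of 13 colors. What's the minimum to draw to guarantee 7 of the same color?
79

Explanation: Worst case: 6 of each = 78. One more: 79.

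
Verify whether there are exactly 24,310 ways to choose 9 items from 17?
True

C(17,9) = 24,310.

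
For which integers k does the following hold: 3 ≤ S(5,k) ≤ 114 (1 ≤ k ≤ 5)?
2, 3, 4

Working:
S(5,1)=1; S(5,2)=15; S(5,3)=25; S(5,4)=10; S(5,5)=1. So valid k = 2, 3, 4.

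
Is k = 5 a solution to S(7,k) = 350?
No

Solution: S(7,5) = 5·S(6,5) + S(6,4) = 5·15 + 65 = 140, which does not equal 350.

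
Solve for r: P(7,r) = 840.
4

Working:
P(7,r) = 7·6·…·(7−r+1), a product of r factors. Multiplying down from 7: 7 = 7; 7·6 = 42; 7·6·5 = 210; 7·6·5·4 = 840 ✓ (4 factors). So r = 4.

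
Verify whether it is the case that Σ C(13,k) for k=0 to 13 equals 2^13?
True

Explanation: Binomial theorem: Σ C(13,k) = (1+1)^13 = 2^13 = 8,192; RHS 2^13 = 8,192.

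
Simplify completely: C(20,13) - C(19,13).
50,388

Explanation: C(20,13) - C(19,13) = C(19,12) = 50,388.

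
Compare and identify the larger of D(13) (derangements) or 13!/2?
D(13) = (13-1)·[D(12) + D(11)] = 12·[176,214,841 + 14,684,570] = 2,290,792,932; 13!/2 = 6,227,020,800/2 = 3,113,510,400.

Answer: 13!/2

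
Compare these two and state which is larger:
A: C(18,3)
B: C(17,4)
B
A=C(18,3)=816, B=C(17,4)=2,380.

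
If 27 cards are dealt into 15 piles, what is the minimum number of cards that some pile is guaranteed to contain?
2

Explanation: Pigeonhole: ⌈27/15⌉ = 2.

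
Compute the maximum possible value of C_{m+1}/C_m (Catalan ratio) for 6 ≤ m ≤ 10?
7/2

Reasoning: C_{m+1}/C_m = 2(2m+1)/(m+2), which increases with m. Maximum at m = 10: 2·21/12 = 7/2.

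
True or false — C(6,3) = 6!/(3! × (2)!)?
The correct denominator is 3!×3!, giving C(6,3) = 20; the stated RHS is 6!/(3!×2!) = 60 ≠ 20, so the statement does not hold.

Answer: False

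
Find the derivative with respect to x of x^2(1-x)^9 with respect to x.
2x^1(1-x)^9 - 9x^2(1-x)^8

Working:
Product rule: 2x^{1}(1-x)^{9} + x^2·(-9)(1-x)^{8}.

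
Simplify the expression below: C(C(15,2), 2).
5,460

Solution: C(15,2) = 105, then C(105, 2) = 5,460.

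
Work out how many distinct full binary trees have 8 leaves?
429
Using the Catalan number formula: C_n = C(2n, n) / (n+1)
C_7 = C(14, 7) / (7+1)
     = 3432 / 8
     = 429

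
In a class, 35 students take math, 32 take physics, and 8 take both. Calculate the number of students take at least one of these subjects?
|A∪B| = |A|+|B|-|A∩B| = 35+32-8 = 59.
Final answer: 59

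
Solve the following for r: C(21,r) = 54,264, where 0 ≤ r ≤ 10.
C(21,r) is increasing for 0 ≤ r ≤ 10. Stepping up (C(21,r+1) = C(21,r)·(21−r)/(r+1)): C(21,1) = 21, C(21,2) = 210, C(21,3) = 1,330, C(21,4) = 5,985, C(21,5) = 20,349, C(21,6) = 54,264 ✓. So r = 6.
Final answer: 6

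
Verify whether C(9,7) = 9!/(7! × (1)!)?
The correct denominator is 7!×2!, giving C(9,7) = 36; the stated RHS is 9!/(7!×1!) = 72 ≠ 36, so the statement does not hold.

Answer: False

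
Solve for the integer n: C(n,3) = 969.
19

C(n,3) = n(n−1)(n−2)/3! is increasing in n, and n(n−1)(n−2) = 3!·969 = 5,814 ≈ (n−1)^3 gives n ≈ 19.0. Check: C(17,3) = 680, C(18,3) = 816, C(19,3) = 969 ✓. So n = 19.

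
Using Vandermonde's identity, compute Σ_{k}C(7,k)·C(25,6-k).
906,192

Working:
= C(7+25,6) = C(32,6) = 906,192.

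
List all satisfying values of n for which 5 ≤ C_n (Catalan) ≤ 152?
3, 4, 5, 6

Working:
C_2=2; C_3=5; C_4=14; C_5=42; C_6=132; C_7=429. So valid n = 3, 4, 5, 6.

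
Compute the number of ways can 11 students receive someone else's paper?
14,684,570

Solution: Using D(n) = (n-1)[D(n-1) + D(n-2)]:
D(11) = (11-1) × [D(10) + D(9)]
      = 10 × [1334961 + 133496]
      = 10 × 1468457
      = 14,684,570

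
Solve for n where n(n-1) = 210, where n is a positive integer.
15

Explanation: n² − n − 210 = 0, so n = (1 ± √(1 + 4·210))/2 = (1 ± √841)/2 = (1 ± 29)/2, i.e. n = 15 or n = -14. Taking the positive root, n = 15 (check: 15×14 = 210).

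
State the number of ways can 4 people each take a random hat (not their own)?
9

Solution: Using D(n) = (n-1)[D(n-1) + D(n-2)]:
D(4) = (4-1) × [D(3) + D(2)]
      = 3 × [2 + 1]
      = 3 × 3
      = 9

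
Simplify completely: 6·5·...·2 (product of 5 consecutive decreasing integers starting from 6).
720
This is P(6,5) = 6!/(1)! = 720.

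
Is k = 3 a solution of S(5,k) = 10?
No

S(5,3) = 3·S(4,3) + S(4,2) = 3·6 + 7 = 25, which does not equal 10.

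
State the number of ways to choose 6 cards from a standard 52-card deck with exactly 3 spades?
2,613,754

Explanation: 13 spades and 39 non-spades: C(13,3) × C(39,3) = 286 × 9139 = 2,613,754.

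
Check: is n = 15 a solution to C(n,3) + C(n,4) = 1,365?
No

Solution: C(15,3) + C(15,4) = 455 + 1,365 = 1,820, which does not equal 1,365.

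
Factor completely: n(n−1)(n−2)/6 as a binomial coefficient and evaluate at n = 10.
C(n,3); C(10,3) = 120
n(n−1)(n−2)/6 = n!/(3!(n−3)!) = C(n,3). At n = 10: C(10,3) = 120.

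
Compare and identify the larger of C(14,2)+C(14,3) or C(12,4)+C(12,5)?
First=455, Second=1,287.

Answer: C(12,4)+C(12,5)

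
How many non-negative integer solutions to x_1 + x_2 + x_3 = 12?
C(12+3-1, 3-1) = 91.
Final answer: 91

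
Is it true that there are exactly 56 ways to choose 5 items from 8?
True

Solution: C(8,5) = 56.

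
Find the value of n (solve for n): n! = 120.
n! is strictly increasing. 3! = 6, 4! = 24, 5! = 120 ✓. So n = 5.
Final answer: 5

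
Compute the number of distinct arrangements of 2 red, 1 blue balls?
3
Multinomial: 3!/(2! × 1!) = 3.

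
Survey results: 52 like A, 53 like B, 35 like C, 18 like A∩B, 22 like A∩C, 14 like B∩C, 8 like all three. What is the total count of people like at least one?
94

Solution: |A∪B∪C| = 52+53+35-18-22-14+8 = 94.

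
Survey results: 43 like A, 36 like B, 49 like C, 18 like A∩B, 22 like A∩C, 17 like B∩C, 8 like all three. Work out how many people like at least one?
79

|A∪B∪C| = 43+36+49-18-22-17+8 = 79.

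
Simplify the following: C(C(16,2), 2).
7,140

Explanation: C(16,2) = 120, then C(120, 2) = 7,140.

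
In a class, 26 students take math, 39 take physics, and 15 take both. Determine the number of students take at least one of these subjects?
50

Solution: |A∪B| = |A|+|B|-|A∩B| = 26+39-15 = 50.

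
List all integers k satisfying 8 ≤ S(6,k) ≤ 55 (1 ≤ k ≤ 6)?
S(6,1)=1; S(6,2)=31; S(6,3)=90; S(6,4)=65; S(6,5)=15; S(6,6)=1. So valid k = 2, 5.
Final answer: 2, 5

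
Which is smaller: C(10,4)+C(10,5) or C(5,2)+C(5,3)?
C(5,2)+C(5,3)

Explanation: First=462, Second=20.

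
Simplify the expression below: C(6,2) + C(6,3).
35

Reasoning: By Pascal's identity: C(7,3) = 35.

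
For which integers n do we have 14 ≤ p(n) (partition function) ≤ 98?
7, 8, 9, 10, 11, 12

Working:
Tabulating p(n) via p(n) = p(n−1) + p(n−2) − p(n−5) − p(n−7) + …: p(6)=11; p(7)=15; p(8)=22; p(9)=30; p(10)=42; p(11)=56; p(12)=77; p(13)=101. So valid n = 7, 8, 9, 10, 11, 12.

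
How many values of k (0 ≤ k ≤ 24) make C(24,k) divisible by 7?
9

Checking C(24,k) mod 7 for k = 0..24: divisible at k = 4, 5, 6, 11, 12, 13, 18, 19, 20. That's 9 values.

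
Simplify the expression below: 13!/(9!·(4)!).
715

Solution: This is C(13,9) = 715.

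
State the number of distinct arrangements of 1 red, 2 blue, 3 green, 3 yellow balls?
5,040

Reasoning: Multinomial: 9!/(1! × 2! × 3! × 3!) = 5,040.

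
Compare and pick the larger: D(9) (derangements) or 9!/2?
D(9) = (9-1)·[D(8) + D(7)] = 8·[14,833 + 1,854] = 133,496; 9!/2 = 362,880/2 = 181,440.
Final answer: 9!/2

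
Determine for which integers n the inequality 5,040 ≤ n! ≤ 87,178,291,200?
7, 8, 9, 10, 11, 12, 13, 14

Working:
n! is strictly increasing; 7! = 5,040 and 14! = 87,178,291,200, so valid n = 7, 8, 9, 10, 11, 12, 13, 14.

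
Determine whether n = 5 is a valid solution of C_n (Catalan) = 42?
Yes

Reasoning: C_5 = C(10,5)/(5+1) = 252/6 = 42, which equals 42.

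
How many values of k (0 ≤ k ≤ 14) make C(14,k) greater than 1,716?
5

Working:
Row 14 is unimodal and symmetric about k=14/2. C(14,4)=1,001 ≤ 1,716; C(14,5)=2,002 > 1,716; by symmetry C(14,k) > 1,716 for k = 5..9. That's 9 - 5 + 1 = 5 values.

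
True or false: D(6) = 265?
Derangements of 6 elements: D(6) = (6-1)·[D(5) + D(4)] = 5·[44 + 9] = 265.
Final answer: True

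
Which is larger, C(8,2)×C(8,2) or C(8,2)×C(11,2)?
C(8,2)×C(8,2)=784, C(8,2)×C(11,2)=1,540.

Answer: C(8,2)×C(11,2)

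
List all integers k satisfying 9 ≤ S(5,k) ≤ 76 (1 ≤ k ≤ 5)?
S(5,1)=1; S(5,2)=15; S(5,3)=25; S(5,4)=10; S(5,5)=1. So valid k = 2, 3, 4.
Final answer: 2, 3, 4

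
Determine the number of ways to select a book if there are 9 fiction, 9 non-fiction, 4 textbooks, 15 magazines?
37

Working:
By the addition principle: 9 + 9 + 4 + 15 = 37.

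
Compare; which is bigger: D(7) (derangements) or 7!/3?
D(7)
D(7) = (7-1)·[D(6) + D(5)] = 6·[265 + 44] = 1,854; 7!/3 = 5,040/3 = 1,680.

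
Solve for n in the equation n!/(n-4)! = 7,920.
11

Solution: n!/(n-4)! = n×(n-1)×(n-2)×(n-3), a product of 4 consecutive integers ≈ (n−1.5)^4. 7,920^(1/4) + 1.5 ≈ 10.9; check n = 11: 11×10×9×8 = 7,920 ✓. So n = 11.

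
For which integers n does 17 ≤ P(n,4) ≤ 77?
4

Reasoning: P(3,4)=0; P(4,4)=24; P(5,4)=120. So valid n = 4.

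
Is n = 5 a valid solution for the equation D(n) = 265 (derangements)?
No
D(5) = (5-1)·[D(4) + D(3)] = 4·[9 + 2] = 44, which does not equal 265.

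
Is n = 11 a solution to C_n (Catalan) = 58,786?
Yes

Working:
C_11 = C(22,11)/(11+1) = 705,432/12 = 58,786, which equals 58,786.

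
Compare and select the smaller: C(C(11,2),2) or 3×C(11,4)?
3×C(11,4)
C(C(11,2),2)=1,485, 3×C(11,4)=990.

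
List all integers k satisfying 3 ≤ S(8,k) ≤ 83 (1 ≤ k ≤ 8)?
S(8,1)=1; S(8,2)=127; S(8,3)=966; S(8,4)=1,701; S(8,5)=1,050; S(8,6)=266; S(8,7)=28; S(8,8)=1. So valid k = 7.

Answer: 7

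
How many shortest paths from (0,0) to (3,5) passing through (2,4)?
30

Solution: To (2,4): C(6,2)=15. From there: C(2,1)=2. Total: 30.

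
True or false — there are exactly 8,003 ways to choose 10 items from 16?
False
C(16,10) = 8,008 ≠ 8003.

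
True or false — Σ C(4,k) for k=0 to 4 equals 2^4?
True

Working:
Binomial theorem: Σ C(4,k) = (1+1)^4 = 2^4 = 16; RHS 2^4 = 16.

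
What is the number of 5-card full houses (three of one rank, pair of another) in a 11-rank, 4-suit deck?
2,640

Triple rank: 11. Triple suits: C(4,3)=4. Pair rank: 10. Pair suits: C(4,2)=6. Total: 2,640.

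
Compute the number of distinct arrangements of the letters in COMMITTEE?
45,360

Explanation: Word has 9 letters (C=1, O=1, M=2, I=1, T=2, E=2). Arrangements: 9!/Π(k!) = 45,360.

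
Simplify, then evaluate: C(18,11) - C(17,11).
C(18,11) - C(17,11) = C(17,10) = 19,448.

Answer: 19,448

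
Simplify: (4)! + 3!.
(4)! + 3! = (4)·3! + 3! = (4+1)·3! = 5·3! = 30.
Final answer: 30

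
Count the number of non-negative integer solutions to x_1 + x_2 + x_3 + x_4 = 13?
560

C(13+4-1, 4-1) = 560.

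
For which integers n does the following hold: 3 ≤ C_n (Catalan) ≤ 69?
3, 4, 5

C_2=2; C_3=5; C_4=14; C_5=42; C_6=132. So valid n = 3, 4, 5.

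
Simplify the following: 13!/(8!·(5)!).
This is C(13,8) = 1,287.

Answer: 1,287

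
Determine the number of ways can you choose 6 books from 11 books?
462

Explanation: C(11,6) = 11! / (6! × (11-6)!)
         = 11! / (6! × 5!)
         = 462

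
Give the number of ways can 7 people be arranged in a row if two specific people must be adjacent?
1,440
Treat pair as unit: (7-1)! arrangements × 2 internal orders = 1,440.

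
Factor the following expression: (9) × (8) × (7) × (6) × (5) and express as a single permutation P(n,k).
P(9,5) = 9!/(4)!

Explanation: Product of 5 consecutive descending integers starting at 9: P(9,5) = 9!/4! = 15,120.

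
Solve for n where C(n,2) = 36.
9
C(n,2) = n(n−1)/2! is increasing in n, and n(n−1) = 2!·36 = 72 ≈ (n−0.5)^2 gives n ≈ 9.0. Check: C(7,2) = 21, C(8,2) = 28, C(9,2) = 36 ✓. So n = 9.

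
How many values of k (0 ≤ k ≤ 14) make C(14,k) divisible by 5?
Checking C(14,k) mod 5 for k = 0..14: none are divisible by 5. Count = 0.
Final answer: 0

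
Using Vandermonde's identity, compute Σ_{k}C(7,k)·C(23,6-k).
= C(7+23,6) = C(30,6) = 593,775.

Answer: 593,775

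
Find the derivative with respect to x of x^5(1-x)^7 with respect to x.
Product rule: 5x^{4}(1-x)^{7} + x^5·(-7)(1-x)^{6}.

Answer: 5x^4(1-x)^7 - 7x^5(1-x)^6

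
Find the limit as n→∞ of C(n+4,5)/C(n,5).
1

Solution: Both numerator and denominator grow as n^5/5! for large n, so the ratio → 1.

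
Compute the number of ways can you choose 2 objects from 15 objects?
105

Reasoning: C(15,2) = 15! / (2! × (15-2)!)
         = 15! / (2! × 13!)
         = 105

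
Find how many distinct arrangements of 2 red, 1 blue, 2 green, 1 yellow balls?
180

Working:
Multinomial: 6!/(2! × 1! × 2! × 1!) = 180.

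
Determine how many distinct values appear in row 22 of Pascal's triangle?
12

Solution: Row 22 has entries C(22,0)..C(22,22); by symmetry C(22,k)=C(22,22-k), giving 12 distinct values.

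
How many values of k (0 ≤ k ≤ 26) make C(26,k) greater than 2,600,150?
9

Solution: Row 26 is unimodal and symmetric about k=26/2. C(26,8)=1,562,275 ≤ 2,600,150; C(26,9)=3,124,550 > 2,600,150; by symmetry C(26,k) > 2,600,150 for k = 9..17. That's 17 - 9 + 1 = 9 values.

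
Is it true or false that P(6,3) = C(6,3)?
False

Explanation: P(6,3) = 120 but C(6,3) = 20; they differ by a factor of 3! = 6, so the statement does not hold.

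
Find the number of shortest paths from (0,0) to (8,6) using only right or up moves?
3,003

Choose 8 rights from 14 moves: C(14,8) = 3,003.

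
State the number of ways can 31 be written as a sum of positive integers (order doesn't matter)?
Pentagonal recurrence p(n) = p(n−1) + p(n−2) − p(n−5) − p(n−7) + …: p(31) = p(30) + p(29) − p(26) − p(24) + p(19) + p(16) − p(9) − p(5) = 5,604 + 4,565 − 2,436 − 1,575 + 490 + 231 − 30 − 7 = 6,842.

Answer: 6,842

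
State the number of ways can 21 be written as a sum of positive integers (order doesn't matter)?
792

Pentagonal recurrence p(n) = p(n−1) + p(n−2) − p(n−5) − p(n−7) + …: p(21) = p(20) + p(19) − p(16) − p(14) + p(9) + p(6) = 627 + 490 − 231 − 135 + 30 + 11 = 792.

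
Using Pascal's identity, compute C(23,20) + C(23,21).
2,024

Working:
C(23,20) + C(23,21) = C(24,21) = 2,024.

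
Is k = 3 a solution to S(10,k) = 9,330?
S(10,3) = 3·S(9,3) + S(9,2) = 3·3,025 + 255 = 9,330, which equals 9,330.
Final answer: Yes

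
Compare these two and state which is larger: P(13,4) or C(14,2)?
P(13,4)

Explanation: P(13,4)=17,160, C(14,2)=91.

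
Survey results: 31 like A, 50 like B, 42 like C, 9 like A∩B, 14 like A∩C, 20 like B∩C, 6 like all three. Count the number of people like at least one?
86

|A∪B∪C| = 31+50+42-9-14-20+6 = 86.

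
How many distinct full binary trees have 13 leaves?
208,012

Solution: Using the Catalan number formula: C_n = C(2n, n) / (n+1)
C_12 = C(24, 12) / (12+1)
     = 2704156 / 13
     = 208,012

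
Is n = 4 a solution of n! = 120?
No

Working:
4! = 4·3! = 4·6 = 24, which does not equal 120.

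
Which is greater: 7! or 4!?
7!
7!=5,040, 4!=24. 7! > 4!.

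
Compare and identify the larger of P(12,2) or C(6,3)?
P(12,2)

Solution: P(12,2)=132, C(6,3)=20.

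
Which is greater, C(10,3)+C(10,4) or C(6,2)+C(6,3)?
C(10,3)+C(10,4)

Working:
First=330, Second=35.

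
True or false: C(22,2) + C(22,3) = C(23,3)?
True
Pascal's identity C(n,k) + C(n,k+1) = C(n+1,k+1): 231 + 1,540 = 1,771 = C(23,3).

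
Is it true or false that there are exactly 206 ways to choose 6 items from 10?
C(10,6) = 210 ≠ 206.

Answer: False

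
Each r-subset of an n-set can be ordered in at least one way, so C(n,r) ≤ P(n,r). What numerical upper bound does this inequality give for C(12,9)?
79,833,600

Explanation: P(12,9) = 12·11·10·9·8·7·6·5·4 = 79,833,600, so C(12,9) ≤ 79,833,600. (The bound is loose by a factor of 9! = 362,880: C(12,9) = 79,833,600/362,880 = 220.)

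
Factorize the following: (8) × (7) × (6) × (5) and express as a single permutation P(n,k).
P(8,4) = 8!/(4)!

Product of 4 consecutive descending integers starting at 8: P(8,4) = 8!/4! = 1,680.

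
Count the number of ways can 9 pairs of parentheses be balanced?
4,862

Working:
Using the Catalan number formula: C_n = C(2n, n) / (n+1)
C_9 = C(18, 9) / (9+1)
     = 48620 / 10
     = 4,862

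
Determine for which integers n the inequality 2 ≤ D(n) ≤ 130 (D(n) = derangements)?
3, 4, 5

Solution: Using D(n) = (n−1)[D(n−1) + D(n−2)] with D(1)=0, D(2)=1: D(2)=1; D(3)=2; D(4)=9; D(5)=44; D(6)=265. So valid n = 3, 4, 5.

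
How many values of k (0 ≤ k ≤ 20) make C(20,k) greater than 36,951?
9

Working:
Row 20 is unimodal and symmetric about k=20/2. C(20,5)=15,504 ≤ 36,951; C(20,6)=38,760 > 36,951; by symmetry C(20,k) > 36,951 for k = 6..14. That's 14 - 6 + 1 = 9 values.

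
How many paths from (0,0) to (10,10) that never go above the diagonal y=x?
16,796

Reasoning: Counted by the Catalan number C_10: C_10 = C(20,10)/(10+1) = 184,756/11 = 16,796.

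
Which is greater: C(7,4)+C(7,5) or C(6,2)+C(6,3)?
First=56, Second=35.

Answer: C(7,4)+C(7,5)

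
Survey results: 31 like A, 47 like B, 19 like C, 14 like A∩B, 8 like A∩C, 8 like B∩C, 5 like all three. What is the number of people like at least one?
|A∪B∪C| = 31+47+19-14-8-8+5 = 72.
Final answer: 72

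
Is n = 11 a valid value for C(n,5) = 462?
C(11,5) = 11·10·9·8·7/5! = 55,440/120 = 462, which equals 462.

Answer: Yes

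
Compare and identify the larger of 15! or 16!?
16!

Solution: 15!=1,307,674,368,000, 16!=20,922,789,888,000. 16! > 15!.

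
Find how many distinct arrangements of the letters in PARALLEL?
Word has 8 letters (P=1, A=2, R=1, L=3, E=1). Arrangements: 8!/Π(k!) = 3,360.
Final answer: 3,360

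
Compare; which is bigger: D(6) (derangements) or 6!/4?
D(6)
D(6) = (6-1)·[D(5) + D(4)] = 5·[44 + 9] = 265; 6!/4 = 720/4 = 180.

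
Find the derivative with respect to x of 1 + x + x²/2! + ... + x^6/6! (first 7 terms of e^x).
1 + x + x²/2! + ... + x^5/5!

Explanation: Differentiating term by term gives the first 6 terms of e^x.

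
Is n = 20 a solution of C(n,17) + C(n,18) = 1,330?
Yes

Solution: C(20,17) + C(20,18) = 1,140 + 190 = 1,330, which equals 1,330.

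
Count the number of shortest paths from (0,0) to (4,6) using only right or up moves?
210

Choose 4 rights from 10 moves: C(10,4) = 210.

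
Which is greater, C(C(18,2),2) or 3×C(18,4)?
C(C(18,2),2)=11,628, 3×C(18,4)=9,180.
Final answer: C(C(18,2),2)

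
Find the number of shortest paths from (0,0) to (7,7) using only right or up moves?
3,432

Reasoning: Choose 7 rights from 14 moves: C(14,7) = 3,432.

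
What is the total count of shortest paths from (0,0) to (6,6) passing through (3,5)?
224

Solution: To (3,5): C(8,3)=56. From there: C(4,3)=4. Total: 224.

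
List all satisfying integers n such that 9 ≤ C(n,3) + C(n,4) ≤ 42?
5, 6

C(4,3)+C(4,4)=5; C(5,3)+C(5,4)=15; C(6,3)+C(6,4)=35; C(7,3)+C(7,4)=70. So valid n = 5, 6.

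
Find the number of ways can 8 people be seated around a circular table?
5,040
Circular arrangements: (8-1)! = 5,040.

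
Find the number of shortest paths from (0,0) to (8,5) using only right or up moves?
1,287

Explanation: Choose 8 rights from 13 moves: C(13,8) = 1,287.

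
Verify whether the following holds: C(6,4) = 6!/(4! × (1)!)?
False

Working:
The correct denominator is 4!×2!, giving C(6,4) = 15; the stated RHS is 6!/(4!×1!) = 30 ≠ 15, so the statement does not hold.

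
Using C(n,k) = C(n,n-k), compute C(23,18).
33,649

Working:
C(23,18) = C(23,5) = 33,649.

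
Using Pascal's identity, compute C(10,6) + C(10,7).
C(10,6) + C(10,7) = C(11,7) = 330.

Answer: 330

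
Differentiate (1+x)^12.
12(1+x)^11

Using the power rule: d/dx (1+x)^12 = 12(1+x)^{11}.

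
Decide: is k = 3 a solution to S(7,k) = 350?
No

S(7,3) = 3·S(6,3) + S(6,2) = 3·90 + 31 = 301, which does not equal 350.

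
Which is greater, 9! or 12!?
12!

Explanation: 9!=362,880, 12!=479,001,600. 12! > 9!.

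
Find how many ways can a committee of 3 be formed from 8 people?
C(8,3) = 8! / (3! × (8-3)!)
         = 8! / (3! × 5!)
         = 56

Answer: 56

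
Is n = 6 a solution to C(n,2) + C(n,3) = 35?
Yes
C(6,2) + C(6,3) = 15 + 20 = 35, which equals 35.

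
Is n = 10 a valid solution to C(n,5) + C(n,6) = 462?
Yes

Solution: C(10,5) + C(10,6) = 252 + 210 = 462, which equals 462.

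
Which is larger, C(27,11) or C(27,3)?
C(27,11)

Reasoning: C(27,11)=13,037,895, C(27,3)=2,925.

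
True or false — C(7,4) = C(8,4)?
False

Explanation: LHS = C(7,4) = 35; RHS = C(8,4) = 70. 35 ≠ 70, so the statement does not hold.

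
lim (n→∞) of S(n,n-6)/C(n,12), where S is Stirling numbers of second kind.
10395

Working:
The leading term of S(n,n-6) as a polynomial in n is (11)!!·C(n,12), so the ratio → (11)!! = 10395.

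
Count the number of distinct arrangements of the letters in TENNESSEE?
3,780

Reasoning: Word has 9 letters (T=1, E=4, N=2, S=2). Arrangements: 9!/Π(k!) = 3,780.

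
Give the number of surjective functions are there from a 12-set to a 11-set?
2,634,508,800

Working:
Onto functions = 11! × S(12,11)
First compute S(12,11) via recurrence:
Using the Stirling recurrence: S(n,k) = k·S(n-1,k) + S(n-1,k-1)
S(12,11) = 11·S(11,11) + S(11,10)
         = 11·1 + 55
         = 11 + 55
         = 66
Then: 39916800 × 66 = 2,634,508,800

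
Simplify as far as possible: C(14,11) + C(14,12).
455

Working:
By Pascal's identity: C(15,12) = 455.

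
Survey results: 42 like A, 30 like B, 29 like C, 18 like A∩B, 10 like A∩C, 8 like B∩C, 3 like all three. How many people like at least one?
68

Explanation: |A∪B∪C| = 42+30+29-18-10-8+3 = 68.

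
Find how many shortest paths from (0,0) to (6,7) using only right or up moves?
1,716

Reasoning: Choose 6 rights from 13 moves: C(13,6) = 1,716.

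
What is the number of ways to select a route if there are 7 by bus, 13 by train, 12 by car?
32

By the addition principle: 7 + 13 + 12 = 32.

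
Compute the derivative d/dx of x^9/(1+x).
(9x^8(1+x) - x^9)/(1+x)²

Quotient rule: [9x^{8}(1+x) - x^9]/(1+x)².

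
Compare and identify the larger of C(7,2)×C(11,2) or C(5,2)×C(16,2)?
C(5,2)×C(16,2)
C(7,2)×C(11,2)=1,155, C(5,2)×C(16,2)=1,200.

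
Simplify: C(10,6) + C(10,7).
330

Solution: By Pascal's identity: C(11,7) = 330.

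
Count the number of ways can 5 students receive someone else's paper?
44

Reasoning: Using D(n) = (n-1)[D(n-1) + D(n-2)]:
D(5) = (5-1) × [D(4) + D(3)]
      = 4 × [9 + 2]
      = 4 × 11
      = 44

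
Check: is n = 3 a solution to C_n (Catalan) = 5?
Yes

Solution: C_3 = C(6,3)/(3+1) = 20/4 = 5, which equals 5.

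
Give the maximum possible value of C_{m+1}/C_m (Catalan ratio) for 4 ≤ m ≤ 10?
7/2

Working:
C_{m+1}/C_m = 2(2m+1)/(m+2), which increases with m. Maximum at m = 10: 2·21/12 = 7/2.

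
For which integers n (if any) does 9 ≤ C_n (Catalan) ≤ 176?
C_3=5; C_4=14; C_5=42; C_6=132; C_7=429. So valid n = 4, 5, 6.
Final answer: 4, 5, 6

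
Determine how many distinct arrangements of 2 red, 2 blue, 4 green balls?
420

Solution: Multinomial: 8!/(2! × 2! × 4!) = 420.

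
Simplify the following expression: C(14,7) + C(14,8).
6,435

Working:
By Pascal's identity: C(15,8) = 6,435.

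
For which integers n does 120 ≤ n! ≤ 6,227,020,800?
5, 6, 7, 8, 9, 10, 11, 12, 13

Working:
n! is strictly increasing; 5! = 120 and 13! = 6,227,020,800, so valid n = 5, 6, 7, 8, 9, 10, 11, 12, 13.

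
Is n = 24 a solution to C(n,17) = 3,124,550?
C(24,17) = 24·23·22·21·20·19·18·17·16·15·14·13·12·11·10·9·8/17! = 123,104,841,613,737,984,000/355,687,428,096,000 = 346,104, which does not equal 3,124,550.
Final answer: No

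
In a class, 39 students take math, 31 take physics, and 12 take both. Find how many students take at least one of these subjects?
58

Solution: |A∪B| = |A|+|B|-|A∩B| = 39+31-12 = 58.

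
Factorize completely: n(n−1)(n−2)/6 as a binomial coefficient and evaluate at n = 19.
C(n,3); C(19,3) = 969

Working:
n(n−1)(n−2)/6 = n!/(3!(n−3)!) = C(n,3). At n = 19: C(19,3) = 969.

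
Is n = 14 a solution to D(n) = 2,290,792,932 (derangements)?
D(14) = (14-1)·[D(13) + D(12)] = 13·[2,290,792,932 + 176,214,841] = 32,071,101,049, which does not equal 2,290,792,932.

Answer: No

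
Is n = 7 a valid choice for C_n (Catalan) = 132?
No

Reasoning: C_7 = C(14,7)/(7+1) = 3,432/8 = 429, which does not equal 132.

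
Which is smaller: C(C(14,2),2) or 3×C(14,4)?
3×C(14,4)

Reasoning: C(C(14,2),2)=4,095, 3×C(14,4)=3,003.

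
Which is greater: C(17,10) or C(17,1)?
C(17,10)

Explanation: C(17,10)=19,448, C(17,1)=17.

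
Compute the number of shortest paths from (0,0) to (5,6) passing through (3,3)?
200

Reasoning: To (3,3): C(6,3)=20. From there: C(5,2)=10. Total: 200.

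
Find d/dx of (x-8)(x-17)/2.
d/dx[(x-8)(x-17)] = (x-17) + (x-8) = 2x - 25. Dividing by 2 gives (2x - 25)/2.

Answer: (2x - 25)/2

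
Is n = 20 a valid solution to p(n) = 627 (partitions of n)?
Pentagonal recurrence p(n) = p(n−1) + p(n−2) − p(n−5) − p(n−7) + …: p(20) = p(19) + p(18) − p(15) − p(13) + p(8) + p(5) = 490 + 385 − 176 − 101 + 22 + 7 = 627, which equals 627.

Answer: Yes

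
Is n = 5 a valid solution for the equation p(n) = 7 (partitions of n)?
Yes

Reasoning: Pentagonal recurrence p(n) = p(n−1) + p(n−2) − p(n−5) − p(n−7) + …: p(5) = p(4) + p(3) − p(0) = 5 + 3 − 1 = 7, which equals 7.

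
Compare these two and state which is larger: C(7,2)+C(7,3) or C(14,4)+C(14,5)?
C(14,4)+C(14,5)

Solution: First=56, Second=3,003.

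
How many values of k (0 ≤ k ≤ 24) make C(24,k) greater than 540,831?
Row 24 is unimodal and symmetric about k=24/2. C(24,7)=346,104 ≤ 540,831; C(24,8)=735,471 > 540,831; by symmetry C(24,k) > 540,831 for k = 8..16. That's 16 - 8 + 1 = 9 values.
Final answer: 9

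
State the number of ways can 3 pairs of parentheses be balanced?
5

Solution: Using the Catalan number formula: C_n = C(2n, n) / (n+1)
C_3 = C(6, 3) / (3+1)
     = 20 / 4
     = 5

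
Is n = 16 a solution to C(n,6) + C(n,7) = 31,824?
No

Solution: C(16,6) + C(16,7) = 8,008 + 11,440 = 19,448, which does not equal 31,824.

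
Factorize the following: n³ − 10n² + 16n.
n(n − 2)(n − 8)

Solution: n³ − 10n² + 16n = n(n² − 10n + 16) = n(n − 2)(n − 8).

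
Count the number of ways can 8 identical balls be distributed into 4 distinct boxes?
C(8+4-1, 4-1) = C(11, 3) = 165.

Answer: 165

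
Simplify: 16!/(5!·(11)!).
4,368
This is C(16,5) = 4,368.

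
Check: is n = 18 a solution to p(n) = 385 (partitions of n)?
Yes

Pentagonal recurrence p(n) = p(n−1) + p(n−2) − p(n−5) − p(n−7) + …: p(18) = p(17) + p(16) − p(13) − p(11) + p(6) + p(3) = 297 + 231 − 101 − 56 + 11 + 3 = 385, which equals 385.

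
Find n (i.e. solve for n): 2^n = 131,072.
17

131,072 = 1,024 × 128 = 2^10 × 2^7 = 2^17, so n = 17.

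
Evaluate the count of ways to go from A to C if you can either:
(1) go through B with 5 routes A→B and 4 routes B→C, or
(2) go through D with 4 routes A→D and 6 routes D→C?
44
Route via B: 5×4=20. Route via D: 4×6=24. Total: 44.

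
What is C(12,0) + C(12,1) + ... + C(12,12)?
Sum of binomial coefficients = 2^12 = 4,096.
Final answer: 4,096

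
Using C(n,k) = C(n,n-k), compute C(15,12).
455

Solution: C(15,12) = C(15,3) = 455.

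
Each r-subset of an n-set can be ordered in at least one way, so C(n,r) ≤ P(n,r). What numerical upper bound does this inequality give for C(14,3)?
2,184
P(14,3) = 14·13·12 = 2,184, so C(14,3) ≤ 2,184. (The bound is loose by a factor of 3! = 6: C(14,3) = 2,184/6 = 364.)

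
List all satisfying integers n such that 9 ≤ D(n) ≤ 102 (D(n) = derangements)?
4, 5

Solution: Using D(n) = (n−1)[D(n−1) + D(n−2)] with D(1)=0, D(2)=1: D(3)=2; D(4)=9; D(5)=44; D(6)=265. So valid n = 4, 5.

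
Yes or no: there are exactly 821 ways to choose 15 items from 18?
No

Solution: C(18,15) = 816 ≠ 821.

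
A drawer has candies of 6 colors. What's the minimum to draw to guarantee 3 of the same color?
13

Solution: Worst case: 2 of each = 12. One more: 13.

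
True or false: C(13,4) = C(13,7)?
False

C(13,4) = 715 but C(13,7) = 1,716; symmetry gives C(13,4) = C(13,9), not C(13,7).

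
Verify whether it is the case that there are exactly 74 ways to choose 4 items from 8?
False

C(8,4) = 70 ≠ 74.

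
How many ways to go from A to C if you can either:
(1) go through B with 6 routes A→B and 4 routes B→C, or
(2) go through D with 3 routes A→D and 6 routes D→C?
Route via B: 6×4=24. Route via D: 3×6=18. Total: 42.
Final answer: 42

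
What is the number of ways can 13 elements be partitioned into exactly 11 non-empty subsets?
2,431

Explanation: This equals S(13,11), the Stirling number of the 2nd kind.
Using the Stirling recurrence: S(n,k) = k·S(n-1,k) + S(n-1,k-1)
S(13,11) = 11·S(12,11) + S(12,10)
         = 11·66 + 1705
         = 726 + 1705
         = 2,431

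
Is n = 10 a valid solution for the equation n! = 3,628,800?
Yes

Solution: 10! = 10·9! = 10·362,880 = 3,628,800, which equals 3,628,800.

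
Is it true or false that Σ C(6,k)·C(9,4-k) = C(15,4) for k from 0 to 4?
True

Explanation: Vandermonde's identity gives C(15,4) = 1,365; RHS C(15,4) = 1,365.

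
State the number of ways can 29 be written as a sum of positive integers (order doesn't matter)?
4,565
Pentagonal recurrence p(n) = p(n−1) + p(n−2) − p(n−5) − p(n−7) + …: p(29) = p(28) + p(27) − p(24) − p(22) + p(17) + p(14) − p(7) − p(3) = 3,718 + 3,010 − 1,575 − 1,002 + 297 + 135 − 15 − 3 = 4,565.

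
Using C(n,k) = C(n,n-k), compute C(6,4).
15

C(6,4) = C(6,2) = 15.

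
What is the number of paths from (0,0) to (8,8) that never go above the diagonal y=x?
Counted by the Catalan number C_8: C_8 = C(16,8)/(8+1) = 12,870/9 = 1,430.

Answer: 1,430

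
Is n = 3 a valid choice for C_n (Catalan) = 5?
Yes

Reasoning: C_3 = C(6,3)/(3+1) = 20/4 = 5, which equals 5.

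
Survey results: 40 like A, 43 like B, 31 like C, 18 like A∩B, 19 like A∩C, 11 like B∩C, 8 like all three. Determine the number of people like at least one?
74

Reasoning: |A∪B∪C| = 40+43+31-18-19-11+8 = 74.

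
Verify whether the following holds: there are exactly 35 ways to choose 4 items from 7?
True

Solution: C(7,4) = 35.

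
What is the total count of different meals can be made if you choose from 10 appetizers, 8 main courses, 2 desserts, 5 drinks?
800

Explanation: By the multiplication principle: 10 × 8 × 2 × 5 = 800.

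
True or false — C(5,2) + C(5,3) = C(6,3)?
Pascal's identity: LHS = 10 + 10 = 20; RHS = C(6,3) = 20. Both sides agree, so the statement holds.
Final answer: True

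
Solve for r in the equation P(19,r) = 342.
2

Solution: P(19,r) = 19·18·…·(19−r+1), a product of r factors. Multiplying down from 19: 19 = 19; 19·18 = 342 ✓ (2 factors). So r = 2.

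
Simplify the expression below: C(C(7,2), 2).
210

C(7,2) = 21, then C(21, 2) = 210.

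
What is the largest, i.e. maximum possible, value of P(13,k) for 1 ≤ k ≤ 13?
6,227,020,800
P(13,k) increases in k, so maximum at k = 13: 13! = 6,227,020,800.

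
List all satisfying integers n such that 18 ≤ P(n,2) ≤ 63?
5, 6, 7, 8

Solution: P(4,2)=12; P(5,2)=20; P(6,2)=30; P(7,2)=42; P(8,2)=56; P(9,2)=72. So valid n = 5, 6, 7, 8.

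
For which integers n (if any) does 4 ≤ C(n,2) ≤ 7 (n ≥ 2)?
4

Solution: C(3,2)=3; C(4,2)=6; C(5,2)=10. So valid n = 4.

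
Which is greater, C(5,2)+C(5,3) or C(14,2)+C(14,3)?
First=20, Second=455.

Answer: C(14,2)+C(14,3)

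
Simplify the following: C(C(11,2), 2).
1,485
C(11,2) = 55, then C(55, 2) = 1,485.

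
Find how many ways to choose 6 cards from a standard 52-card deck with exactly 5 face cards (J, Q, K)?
12 face cards and 40 non-face cards: C(12,5) × C(40,1) = 792 × 40 = 31,680.
Final answer: 31,680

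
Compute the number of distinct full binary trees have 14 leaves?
Using the Catalan number formula: C_n = C(2n, n) / (n+1)
C_13 = C(26, 13) / (13+1)
     = 10400600 / 14
     = 742,900
Final answer: 742,900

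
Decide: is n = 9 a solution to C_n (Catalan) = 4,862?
Yes

Reasoning: C_9 = C(18,9)/(9+1) = 48,620/10 = 4,862, which equals 4,862.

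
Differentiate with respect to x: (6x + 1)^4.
24(6x + 1)^3

Solution: Chain rule: 4(6x+1)^{3} × 6 = 24(6x+1)^{3}.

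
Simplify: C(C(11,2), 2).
1,485

Working:
C(11,2) = 55, then C(55, 2) = 1,485.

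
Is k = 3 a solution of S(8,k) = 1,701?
No

Working:
S(8,3) = 3·S(7,3) + S(7,2) = 3·301 + 63 = 966, which does not equal 1,701.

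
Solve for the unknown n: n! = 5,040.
7

n! is strictly increasing. 5! = 120, 6! = 720, 7! = 5,040 ✓. So n = 7.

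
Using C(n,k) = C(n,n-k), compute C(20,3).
1,140

Explanation: C(20,3) = C(20,17) = 1,140.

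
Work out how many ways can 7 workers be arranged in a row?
Arrangements of 7 distinct objects: 7! = 5,040.
Final answer: 5,040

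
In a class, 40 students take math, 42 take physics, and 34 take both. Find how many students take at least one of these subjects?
48

Working:
|A∪B| = |A|+|B|-|A∩B| = 40+42-34 = 48.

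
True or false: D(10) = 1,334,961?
Derangements of 10 elements: D(10) = (10-1)·[D(9) + D(8)] = 9·[133,496 + 14,833] = 1,334,961.

Answer: True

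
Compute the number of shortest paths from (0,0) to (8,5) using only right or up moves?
1,287

Explanation: Choose 8 rights from 13 moves: C(13,8) = 1,287.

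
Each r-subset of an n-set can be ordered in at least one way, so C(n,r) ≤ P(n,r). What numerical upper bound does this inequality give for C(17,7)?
P(17,7) = 17·16·15·14·13·12·11 = 98,017,920, so C(17,7) ≤ 98,017,920. (The bound is loose by a factor of 7! = 5,040: C(17,7) = 98,017,920/5,040 = 19,448.)

Answer: 98,017,920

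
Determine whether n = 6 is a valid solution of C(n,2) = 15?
C(6,2) = 6·5/2! = 30/2 = 15, which equals 15.
Final answer: Yes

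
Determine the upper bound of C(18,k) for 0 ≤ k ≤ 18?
48,620

Solution: Maximum at k = 9: C(18,9) = 48,620.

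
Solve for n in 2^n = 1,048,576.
20

Reasoning: 1,048,576 = 1,024 × 1,024 = 2^10 × 2^10 = 2^20, so n = 20.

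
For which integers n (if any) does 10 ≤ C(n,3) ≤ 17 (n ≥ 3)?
5

C(4,3)=4; C(5,3)=10; C(6,3)=20. So valid n = 5.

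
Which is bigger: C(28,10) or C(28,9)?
C(28,10)

Explanation: C(28,10)=13,123,110, C(28,9)=6,906,900.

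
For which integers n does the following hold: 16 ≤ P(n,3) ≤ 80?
4, 5

Working:
P(3,3)=6; P(4,3)=24; P(5,3)=60; P(6,3)=120. So valid n = 4, 5.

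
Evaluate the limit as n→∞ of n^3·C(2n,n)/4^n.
∞
C(2n,n) ~ 4^n/√(πn), so n^3·C(2n,n)/4^n ~ n^(3 − 1/2)/√π → ∞.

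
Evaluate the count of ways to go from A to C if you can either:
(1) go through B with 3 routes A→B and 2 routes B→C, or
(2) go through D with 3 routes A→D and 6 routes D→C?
24

Solution: Route via B: 3×2=6. Route via D: 3×6=18. Total: 24.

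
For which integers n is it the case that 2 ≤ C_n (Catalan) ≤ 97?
C_1=1; C_2=2; C_3=5; C_4=14; C_5=42; C_6=132. So valid n = 2, 3, 4, 5.
Final answer: 2, 3, 4, 5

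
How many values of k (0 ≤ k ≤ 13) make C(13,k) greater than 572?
6
Row 13 is unimodal and symmetric about k=13/2. C(13,3)=286 ≤ 572; C(13,4)=715 > 572; by symmetry C(13,k) > 572 for k = 4..9. That's 9 - 4 + 1 = 6 values.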